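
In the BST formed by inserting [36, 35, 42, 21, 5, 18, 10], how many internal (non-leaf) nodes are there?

Tree built from: [36, 35, 42, 21, 5, 18, 10]
Tree (level-order array): [36, 35, 42, 21, None, None, None, 5, None, None, 18, 10]
Rule: An internal node has at least one child.
Per-node child counts:
  node 36: 2 child(ren)
  node 35: 1 child(ren)
  node 21: 1 child(ren)
  node 5: 1 child(ren)
  node 18: 1 child(ren)
  node 10: 0 child(ren)
  node 42: 0 child(ren)
Matching nodes: [36, 35, 21, 5, 18]
Count of internal (non-leaf) nodes: 5


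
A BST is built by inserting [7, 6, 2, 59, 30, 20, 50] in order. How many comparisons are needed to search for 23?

Search path for 23: 7 -> 59 -> 30 -> 20
Found: False
Comparisons: 4


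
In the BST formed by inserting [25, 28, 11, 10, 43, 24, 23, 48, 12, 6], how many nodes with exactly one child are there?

Tree built from: [25, 28, 11, 10, 43, 24, 23, 48, 12, 6]
Tree (level-order array): [25, 11, 28, 10, 24, None, 43, 6, None, 23, None, None, 48, None, None, 12]
Rule: These are nodes with exactly 1 non-null child.
Per-node child counts:
  node 25: 2 child(ren)
  node 11: 2 child(ren)
  node 10: 1 child(ren)
  node 6: 0 child(ren)
  node 24: 1 child(ren)
  node 23: 1 child(ren)
  node 12: 0 child(ren)
  node 28: 1 child(ren)
  node 43: 1 child(ren)
  node 48: 0 child(ren)
Matching nodes: [10, 24, 23, 28, 43]
Count of nodes with exactly one child: 5


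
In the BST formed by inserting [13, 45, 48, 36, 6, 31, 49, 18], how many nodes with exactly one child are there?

Tree built from: [13, 45, 48, 36, 6, 31, 49, 18]
Tree (level-order array): [13, 6, 45, None, None, 36, 48, 31, None, None, 49, 18]
Rule: These are nodes with exactly 1 non-null child.
Per-node child counts:
  node 13: 2 child(ren)
  node 6: 0 child(ren)
  node 45: 2 child(ren)
  node 36: 1 child(ren)
  node 31: 1 child(ren)
  node 18: 0 child(ren)
  node 48: 1 child(ren)
  node 49: 0 child(ren)
Matching nodes: [36, 31, 48]
Count of nodes with exactly one child: 3


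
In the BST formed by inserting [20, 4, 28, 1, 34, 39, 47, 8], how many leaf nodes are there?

Tree built from: [20, 4, 28, 1, 34, 39, 47, 8]
Tree (level-order array): [20, 4, 28, 1, 8, None, 34, None, None, None, None, None, 39, None, 47]
Rule: A leaf has 0 children.
Per-node child counts:
  node 20: 2 child(ren)
  node 4: 2 child(ren)
  node 1: 0 child(ren)
  node 8: 0 child(ren)
  node 28: 1 child(ren)
  node 34: 1 child(ren)
  node 39: 1 child(ren)
  node 47: 0 child(ren)
Matching nodes: [1, 8, 47]
Count of leaf nodes: 3


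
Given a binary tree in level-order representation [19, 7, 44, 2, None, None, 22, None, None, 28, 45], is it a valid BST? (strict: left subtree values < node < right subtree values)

Level-order array: [19, 7, 44, 2, None, None, 22, None, None, 28, 45]
Validate using subtree bounds (lo, hi): at each node, require lo < value < hi,
then recurse left with hi=value and right with lo=value.
Preorder trace (stopping at first violation):
  at node 19 with bounds (-inf, +inf): OK
  at node 7 with bounds (-inf, 19): OK
  at node 2 with bounds (-inf, 7): OK
  at node 44 with bounds (19, +inf): OK
  at node 22 with bounds (44, +inf): VIOLATION
Node 22 violates its bound: not (44 < 22 < +inf).
Result: Not a valid BST


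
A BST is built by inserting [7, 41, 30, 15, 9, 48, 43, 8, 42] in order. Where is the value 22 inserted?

Starting tree (level order): [7, None, 41, 30, 48, 15, None, 43, None, 9, None, 42, None, 8]
Insertion path: 7 -> 41 -> 30 -> 15
Result: insert 22 as right child of 15
Final tree (level order): [7, None, 41, 30, 48, 15, None, 43, None, 9, 22, 42, None, 8]


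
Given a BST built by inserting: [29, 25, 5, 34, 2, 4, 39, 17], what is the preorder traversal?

Tree insertion order: [29, 25, 5, 34, 2, 4, 39, 17]
Tree (level-order array): [29, 25, 34, 5, None, None, 39, 2, 17, None, None, None, 4]
Preorder traversal: [29, 25, 5, 2, 4, 17, 34, 39]


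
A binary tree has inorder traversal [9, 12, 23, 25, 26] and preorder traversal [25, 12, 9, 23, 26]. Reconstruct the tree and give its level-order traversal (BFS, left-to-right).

Inorder:  [9, 12, 23, 25, 26]
Preorder: [25, 12, 9, 23, 26]
Algorithm: preorder visits root first, so consume preorder in order;
for each root, split the current inorder slice at that value into
left-subtree inorder and right-subtree inorder, then recurse.
Recursive splits:
  root=25; inorder splits into left=[9, 12, 23], right=[26]
  root=12; inorder splits into left=[9], right=[23]
  root=9; inorder splits into left=[], right=[]
  root=23; inorder splits into left=[], right=[]
  root=26; inorder splits into left=[], right=[]
Reconstructed level-order: [25, 12, 26, 9, 23]


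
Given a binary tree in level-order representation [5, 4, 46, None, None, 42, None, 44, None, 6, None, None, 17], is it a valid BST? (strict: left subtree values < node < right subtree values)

Level-order array: [5, 4, 46, None, None, 42, None, 44, None, 6, None, None, 17]
Validate using subtree bounds (lo, hi): at each node, require lo < value < hi,
then recurse left with hi=value and right with lo=value.
Preorder trace (stopping at first violation):
  at node 5 with bounds (-inf, +inf): OK
  at node 4 with bounds (-inf, 5): OK
  at node 46 with bounds (5, +inf): OK
  at node 42 with bounds (5, 46): OK
  at node 44 with bounds (5, 42): VIOLATION
Node 44 violates its bound: not (5 < 44 < 42).
Result: Not a valid BST


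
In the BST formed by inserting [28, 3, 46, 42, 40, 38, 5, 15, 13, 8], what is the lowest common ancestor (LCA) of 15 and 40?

Tree insertion order: [28, 3, 46, 42, 40, 38, 5, 15, 13, 8]
Tree (level-order array): [28, 3, 46, None, 5, 42, None, None, 15, 40, None, 13, None, 38, None, 8]
In a BST, the LCA of p=15, q=40 is the first node v on the
root-to-leaf path with p <= v <= q (go left if both < v, right if both > v).
Walk from root:
  at 28: 15 <= 28 <= 40, this is the LCA
LCA = 28


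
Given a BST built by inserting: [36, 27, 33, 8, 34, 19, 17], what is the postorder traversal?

Tree insertion order: [36, 27, 33, 8, 34, 19, 17]
Tree (level-order array): [36, 27, None, 8, 33, None, 19, None, 34, 17]
Postorder traversal: [17, 19, 8, 34, 33, 27, 36]


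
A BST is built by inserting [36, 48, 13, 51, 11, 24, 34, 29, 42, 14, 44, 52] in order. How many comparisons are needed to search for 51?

Search path for 51: 36 -> 48 -> 51
Found: True
Comparisons: 3


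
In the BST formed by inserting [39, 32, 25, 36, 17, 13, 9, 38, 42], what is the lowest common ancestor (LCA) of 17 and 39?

Tree insertion order: [39, 32, 25, 36, 17, 13, 9, 38, 42]
Tree (level-order array): [39, 32, 42, 25, 36, None, None, 17, None, None, 38, 13, None, None, None, 9]
In a BST, the LCA of p=17, q=39 is the first node v on the
root-to-leaf path with p <= v <= q (go left if both < v, right if both > v).
Walk from root:
  at 39: 17 <= 39 <= 39, this is the LCA
LCA = 39


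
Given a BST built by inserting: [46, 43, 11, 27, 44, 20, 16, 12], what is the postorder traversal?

Tree insertion order: [46, 43, 11, 27, 44, 20, 16, 12]
Tree (level-order array): [46, 43, None, 11, 44, None, 27, None, None, 20, None, 16, None, 12]
Postorder traversal: [12, 16, 20, 27, 11, 44, 43, 46]


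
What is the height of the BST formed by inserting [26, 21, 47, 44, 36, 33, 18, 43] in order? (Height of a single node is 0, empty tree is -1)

Insertion order: [26, 21, 47, 44, 36, 33, 18, 43]
Tree (level-order array): [26, 21, 47, 18, None, 44, None, None, None, 36, None, 33, 43]
Compute height bottom-up (empty subtree = -1):
  height(18) = 1 + max(-1, -1) = 0
  height(21) = 1 + max(0, -1) = 1
  height(33) = 1 + max(-1, -1) = 0
  height(43) = 1 + max(-1, -1) = 0
  height(36) = 1 + max(0, 0) = 1
  height(44) = 1 + max(1, -1) = 2
  height(47) = 1 + max(2, -1) = 3
  height(26) = 1 + max(1, 3) = 4
Height = 4


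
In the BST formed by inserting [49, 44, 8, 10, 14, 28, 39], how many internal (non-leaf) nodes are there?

Tree built from: [49, 44, 8, 10, 14, 28, 39]
Tree (level-order array): [49, 44, None, 8, None, None, 10, None, 14, None, 28, None, 39]
Rule: An internal node has at least one child.
Per-node child counts:
  node 49: 1 child(ren)
  node 44: 1 child(ren)
  node 8: 1 child(ren)
  node 10: 1 child(ren)
  node 14: 1 child(ren)
  node 28: 1 child(ren)
  node 39: 0 child(ren)
Matching nodes: [49, 44, 8, 10, 14, 28]
Count of internal (non-leaf) nodes: 6


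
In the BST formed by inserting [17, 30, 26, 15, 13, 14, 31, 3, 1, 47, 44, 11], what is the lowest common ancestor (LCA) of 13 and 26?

Tree insertion order: [17, 30, 26, 15, 13, 14, 31, 3, 1, 47, 44, 11]
Tree (level-order array): [17, 15, 30, 13, None, 26, 31, 3, 14, None, None, None, 47, 1, 11, None, None, 44]
In a BST, the LCA of p=13, q=26 is the first node v on the
root-to-leaf path with p <= v <= q (go left if both < v, right if both > v).
Walk from root:
  at 17: 13 <= 17 <= 26, this is the LCA
LCA = 17


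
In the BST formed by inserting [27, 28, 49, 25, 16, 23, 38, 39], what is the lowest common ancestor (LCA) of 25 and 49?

Tree insertion order: [27, 28, 49, 25, 16, 23, 38, 39]
Tree (level-order array): [27, 25, 28, 16, None, None, 49, None, 23, 38, None, None, None, None, 39]
In a BST, the LCA of p=25, q=49 is the first node v on the
root-to-leaf path with p <= v <= q (go left if both < v, right if both > v).
Walk from root:
  at 27: 25 <= 27 <= 49, this is the LCA
LCA = 27


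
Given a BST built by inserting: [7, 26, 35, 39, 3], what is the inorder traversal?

Tree insertion order: [7, 26, 35, 39, 3]
Tree (level-order array): [7, 3, 26, None, None, None, 35, None, 39]
Inorder traversal: [3, 7, 26, 35, 39]


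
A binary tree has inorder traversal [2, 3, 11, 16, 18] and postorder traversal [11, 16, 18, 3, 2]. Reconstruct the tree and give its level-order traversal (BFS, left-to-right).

Inorder:   [2, 3, 11, 16, 18]
Postorder: [11, 16, 18, 3, 2]
Algorithm: postorder visits root last, so walk postorder right-to-left;
each value is the root of the current inorder slice — split it at that
value, recurse on the right subtree first, then the left.
Recursive splits:
  root=2; inorder splits into left=[], right=[3, 11, 16, 18]
  root=3; inorder splits into left=[], right=[11, 16, 18]
  root=18; inorder splits into left=[11, 16], right=[]
  root=16; inorder splits into left=[11], right=[]
  root=11; inorder splits into left=[], right=[]
Reconstructed level-order: [2, 3, 18, 16, 11]


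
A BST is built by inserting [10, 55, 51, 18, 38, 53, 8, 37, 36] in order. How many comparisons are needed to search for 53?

Search path for 53: 10 -> 55 -> 51 -> 53
Found: True
Comparisons: 4


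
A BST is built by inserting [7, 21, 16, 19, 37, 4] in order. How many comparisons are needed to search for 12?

Search path for 12: 7 -> 21 -> 16
Found: False
Comparisons: 3


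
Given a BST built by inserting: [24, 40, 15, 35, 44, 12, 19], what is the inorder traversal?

Tree insertion order: [24, 40, 15, 35, 44, 12, 19]
Tree (level-order array): [24, 15, 40, 12, 19, 35, 44]
Inorder traversal: [12, 15, 19, 24, 35, 40, 44]


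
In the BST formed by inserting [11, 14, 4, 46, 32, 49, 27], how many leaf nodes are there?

Tree built from: [11, 14, 4, 46, 32, 49, 27]
Tree (level-order array): [11, 4, 14, None, None, None, 46, 32, 49, 27]
Rule: A leaf has 0 children.
Per-node child counts:
  node 11: 2 child(ren)
  node 4: 0 child(ren)
  node 14: 1 child(ren)
  node 46: 2 child(ren)
  node 32: 1 child(ren)
  node 27: 0 child(ren)
  node 49: 0 child(ren)
Matching nodes: [4, 27, 49]
Count of leaf nodes: 3


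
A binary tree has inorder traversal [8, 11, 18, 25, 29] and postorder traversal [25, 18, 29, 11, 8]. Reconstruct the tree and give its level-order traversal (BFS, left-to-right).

Inorder:   [8, 11, 18, 25, 29]
Postorder: [25, 18, 29, 11, 8]
Algorithm: postorder visits root last, so walk postorder right-to-left;
each value is the root of the current inorder slice — split it at that
value, recurse on the right subtree first, then the left.
Recursive splits:
  root=8; inorder splits into left=[], right=[11, 18, 25, 29]
  root=11; inorder splits into left=[], right=[18, 25, 29]
  root=29; inorder splits into left=[18, 25], right=[]
  root=18; inorder splits into left=[], right=[25]
  root=25; inorder splits into left=[], right=[]
Reconstructed level-order: [8, 11, 29, 18, 25]


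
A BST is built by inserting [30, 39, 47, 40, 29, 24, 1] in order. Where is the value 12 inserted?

Starting tree (level order): [30, 29, 39, 24, None, None, 47, 1, None, 40]
Insertion path: 30 -> 29 -> 24 -> 1
Result: insert 12 as right child of 1
Final tree (level order): [30, 29, 39, 24, None, None, 47, 1, None, 40, None, None, 12]


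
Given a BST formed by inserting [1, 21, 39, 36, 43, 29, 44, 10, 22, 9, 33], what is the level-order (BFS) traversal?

Tree insertion order: [1, 21, 39, 36, 43, 29, 44, 10, 22, 9, 33]
Tree (level-order array): [1, None, 21, 10, 39, 9, None, 36, 43, None, None, 29, None, None, 44, 22, 33]
BFS from the root, enqueuing left then right child of each popped node:
  queue [1] -> pop 1, enqueue [21], visited so far: [1]
  queue [21] -> pop 21, enqueue [10, 39], visited so far: [1, 21]
  queue [10, 39] -> pop 10, enqueue [9], visited so far: [1, 21, 10]
  queue [39, 9] -> pop 39, enqueue [36, 43], visited so far: [1, 21, 10, 39]
  queue [9, 36, 43] -> pop 9, enqueue [none], visited so far: [1, 21, 10, 39, 9]
  queue [36, 43] -> pop 36, enqueue [29], visited so far: [1, 21, 10, 39, 9, 36]
  queue [43, 29] -> pop 43, enqueue [44], visited so far: [1, 21, 10, 39, 9, 36, 43]
  queue [29, 44] -> pop 29, enqueue [22, 33], visited so far: [1, 21, 10, 39, 9, 36, 43, 29]
  queue [44, 22, 33] -> pop 44, enqueue [none], visited so far: [1, 21, 10, 39, 9, 36, 43, 29, 44]
  queue [22, 33] -> pop 22, enqueue [none], visited so far: [1, 21, 10, 39, 9, 36, 43, 29, 44, 22]
  queue [33] -> pop 33, enqueue [none], visited so far: [1, 21, 10, 39, 9, 36, 43, 29, 44, 22, 33]
Result: [1, 21, 10, 39, 9, 36, 43, 29, 44, 22, 33]


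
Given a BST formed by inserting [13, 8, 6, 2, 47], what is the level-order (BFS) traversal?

Tree insertion order: [13, 8, 6, 2, 47]
Tree (level-order array): [13, 8, 47, 6, None, None, None, 2]
BFS from the root, enqueuing left then right child of each popped node:
  queue [13] -> pop 13, enqueue [8, 47], visited so far: [13]
  queue [8, 47] -> pop 8, enqueue [6], visited so far: [13, 8]
  queue [47, 6] -> pop 47, enqueue [none], visited so far: [13, 8, 47]
  queue [6] -> pop 6, enqueue [2], visited so far: [13, 8, 47, 6]
  queue [2] -> pop 2, enqueue [none], visited so far: [13, 8, 47, 6, 2]
Result: [13, 8, 47, 6, 2]


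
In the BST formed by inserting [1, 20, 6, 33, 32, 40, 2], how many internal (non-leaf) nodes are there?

Tree built from: [1, 20, 6, 33, 32, 40, 2]
Tree (level-order array): [1, None, 20, 6, 33, 2, None, 32, 40]
Rule: An internal node has at least one child.
Per-node child counts:
  node 1: 1 child(ren)
  node 20: 2 child(ren)
  node 6: 1 child(ren)
  node 2: 0 child(ren)
  node 33: 2 child(ren)
  node 32: 0 child(ren)
  node 40: 0 child(ren)
Matching nodes: [1, 20, 6, 33]
Count of internal (non-leaf) nodes: 4


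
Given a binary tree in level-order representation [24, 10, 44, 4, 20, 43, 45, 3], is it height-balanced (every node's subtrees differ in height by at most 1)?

Tree (level-order array): [24, 10, 44, 4, 20, 43, 45, 3]
Definition: a tree is height-balanced if, at every node, |h(left) - h(right)| <= 1 (empty subtree has height -1).
Bottom-up per-node check:
  node 3: h_left=-1, h_right=-1, diff=0 [OK], height=0
  node 4: h_left=0, h_right=-1, diff=1 [OK], height=1
  node 20: h_left=-1, h_right=-1, diff=0 [OK], height=0
  node 10: h_left=1, h_right=0, diff=1 [OK], height=2
  node 43: h_left=-1, h_right=-1, diff=0 [OK], height=0
  node 45: h_left=-1, h_right=-1, diff=0 [OK], height=0
  node 44: h_left=0, h_right=0, diff=0 [OK], height=1
  node 24: h_left=2, h_right=1, diff=1 [OK], height=3
All nodes satisfy the balance condition.
Result: Balanced


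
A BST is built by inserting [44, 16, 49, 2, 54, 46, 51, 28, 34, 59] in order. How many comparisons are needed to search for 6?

Search path for 6: 44 -> 16 -> 2
Found: False
Comparisons: 3


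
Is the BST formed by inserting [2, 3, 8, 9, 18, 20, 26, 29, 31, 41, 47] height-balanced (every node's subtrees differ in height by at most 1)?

Tree (level-order array): [2, None, 3, None, 8, None, 9, None, 18, None, 20, None, 26, None, 29, None, 31, None, 41, None, 47]
Definition: a tree is height-balanced if, at every node, |h(left) - h(right)| <= 1 (empty subtree has height -1).
Bottom-up per-node check:
  node 47: h_left=-1, h_right=-1, diff=0 [OK], height=0
  node 41: h_left=-1, h_right=0, diff=1 [OK], height=1
  node 31: h_left=-1, h_right=1, diff=2 [FAIL (|-1-1|=2 > 1)], height=2
  node 29: h_left=-1, h_right=2, diff=3 [FAIL (|-1-2|=3 > 1)], height=3
  node 26: h_left=-1, h_right=3, diff=4 [FAIL (|-1-3|=4 > 1)], height=4
  node 20: h_left=-1, h_right=4, diff=5 [FAIL (|-1-4|=5 > 1)], height=5
  node 18: h_left=-1, h_right=5, diff=6 [FAIL (|-1-5|=6 > 1)], height=6
  node 9: h_left=-1, h_right=6, diff=7 [FAIL (|-1-6|=7 > 1)], height=7
  node 8: h_left=-1, h_right=7, diff=8 [FAIL (|-1-7|=8 > 1)], height=8
  node 3: h_left=-1, h_right=8, diff=9 [FAIL (|-1-8|=9 > 1)], height=9
  node 2: h_left=-1, h_right=9, diff=10 [FAIL (|-1-9|=10 > 1)], height=10
Node 31 violates the condition: |-1 - 1| = 2 > 1.
Result: Not balanced


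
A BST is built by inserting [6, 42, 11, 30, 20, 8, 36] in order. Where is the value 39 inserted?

Starting tree (level order): [6, None, 42, 11, None, 8, 30, None, None, 20, 36]
Insertion path: 6 -> 42 -> 11 -> 30 -> 36
Result: insert 39 as right child of 36
Final tree (level order): [6, None, 42, 11, None, 8, 30, None, None, 20, 36, None, None, None, 39]


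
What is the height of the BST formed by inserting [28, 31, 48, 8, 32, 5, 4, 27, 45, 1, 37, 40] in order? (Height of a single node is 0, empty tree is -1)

Insertion order: [28, 31, 48, 8, 32, 5, 4, 27, 45, 1, 37, 40]
Tree (level-order array): [28, 8, 31, 5, 27, None, 48, 4, None, None, None, 32, None, 1, None, None, 45, None, None, 37, None, None, 40]
Compute height bottom-up (empty subtree = -1):
  height(1) = 1 + max(-1, -1) = 0
  height(4) = 1 + max(0, -1) = 1
  height(5) = 1 + max(1, -1) = 2
  height(27) = 1 + max(-1, -1) = 0
  height(8) = 1 + max(2, 0) = 3
  height(40) = 1 + max(-1, -1) = 0
  height(37) = 1 + max(-1, 0) = 1
  height(45) = 1 + max(1, -1) = 2
  height(32) = 1 + max(-1, 2) = 3
  height(48) = 1 + max(3, -1) = 4
  height(31) = 1 + max(-1, 4) = 5
  height(28) = 1 + max(3, 5) = 6
Height = 6


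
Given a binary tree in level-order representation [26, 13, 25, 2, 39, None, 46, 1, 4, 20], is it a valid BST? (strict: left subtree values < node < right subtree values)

Level-order array: [26, 13, 25, 2, 39, None, 46, 1, 4, 20]
Validate using subtree bounds (lo, hi): at each node, require lo < value < hi,
then recurse left with hi=value and right with lo=value.
Preorder trace (stopping at first violation):
  at node 26 with bounds (-inf, +inf): OK
  at node 13 with bounds (-inf, 26): OK
  at node 2 with bounds (-inf, 13): OK
  at node 1 with bounds (-inf, 2): OK
  at node 4 with bounds (2, 13): OK
  at node 39 with bounds (13, 26): VIOLATION
Node 39 violates its bound: not (13 < 39 < 26).
Result: Not a valid BST


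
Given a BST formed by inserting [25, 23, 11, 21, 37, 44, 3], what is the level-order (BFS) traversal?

Tree insertion order: [25, 23, 11, 21, 37, 44, 3]
Tree (level-order array): [25, 23, 37, 11, None, None, 44, 3, 21]
BFS from the root, enqueuing left then right child of each popped node:
  queue [25] -> pop 25, enqueue [23, 37], visited so far: [25]
  queue [23, 37] -> pop 23, enqueue [11], visited so far: [25, 23]
  queue [37, 11] -> pop 37, enqueue [44], visited so far: [25, 23, 37]
  queue [11, 44] -> pop 11, enqueue [3, 21], visited so far: [25, 23, 37, 11]
  queue [44, 3, 21] -> pop 44, enqueue [none], visited so far: [25, 23, 37, 11, 44]
  queue [3, 21] -> pop 3, enqueue [none], visited so far: [25, 23, 37, 11, 44, 3]
  queue [21] -> pop 21, enqueue [none], visited so far: [25, 23, 37, 11, 44, 3, 21]
Result: [25, 23, 37, 11, 44, 3, 21]


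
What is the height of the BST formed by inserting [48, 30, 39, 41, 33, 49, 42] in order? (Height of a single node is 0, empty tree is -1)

Insertion order: [48, 30, 39, 41, 33, 49, 42]
Tree (level-order array): [48, 30, 49, None, 39, None, None, 33, 41, None, None, None, 42]
Compute height bottom-up (empty subtree = -1):
  height(33) = 1 + max(-1, -1) = 0
  height(42) = 1 + max(-1, -1) = 0
  height(41) = 1 + max(-1, 0) = 1
  height(39) = 1 + max(0, 1) = 2
  height(30) = 1 + max(-1, 2) = 3
  height(49) = 1 + max(-1, -1) = 0
  height(48) = 1 + max(3, 0) = 4
Height = 4


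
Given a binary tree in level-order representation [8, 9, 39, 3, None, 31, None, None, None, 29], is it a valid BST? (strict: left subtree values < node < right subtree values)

Level-order array: [8, 9, 39, 3, None, 31, None, None, None, 29]
Validate using subtree bounds (lo, hi): at each node, require lo < value < hi,
then recurse left with hi=value and right with lo=value.
Preorder trace (stopping at first violation):
  at node 8 with bounds (-inf, +inf): OK
  at node 9 with bounds (-inf, 8): VIOLATION
Node 9 violates its bound: not (-inf < 9 < 8).
Result: Not a valid BST


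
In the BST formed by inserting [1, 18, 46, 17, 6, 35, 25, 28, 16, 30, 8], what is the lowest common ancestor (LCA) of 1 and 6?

Tree insertion order: [1, 18, 46, 17, 6, 35, 25, 28, 16, 30, 8]
Tree (level-order array): [1, None, 18, 17, 46, 6, None, 35, None, None, 16, 25, None, 8, None, None, 28, None, None, None, 30]
In a BST, the LCA of p=1, q=6 is the first node v on the
root-to-leaf path with p <= v <= q (go left if both < v, right if both > v).
Walk from root:
  at 1: 1 <= 1 <= 6, this is the LCA
LCA = 1


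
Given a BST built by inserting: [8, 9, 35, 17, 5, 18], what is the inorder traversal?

Tree insertion order: [8, 9, 35, 17, 5, 18]
Tree (level-order array): [8, 5, 9, None, None, None, 35, 17, None, None, 18]
Inorder traversal: [5, 8, 9, 17, 18, 35]


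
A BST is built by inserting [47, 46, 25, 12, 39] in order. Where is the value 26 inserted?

Starting tree (level order): [47, 46, None, 25, None, 12, 39]
Insertion path: 47 -> 46 -> 25 -> 39
Result: insert 26 as left child of 39
Final tree (level order): [47, 46, None, 25, None, 12, 39, None, None, 26]


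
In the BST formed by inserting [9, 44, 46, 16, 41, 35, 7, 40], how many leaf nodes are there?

Tree built from: [9, 44, 46, 16, 41, 35, 7, 40]
Tree (level-order array): [9, 7, 44, None, None, 16, 46, None, 41, None, None, 35, None, None, 40]
Rule: A leaf has 0 children.
Per-node child counts:
  node 9: 2 child(ren)
  node 7: 0 child(ren)
  node 44: 2 child(ren)
  node 16: 1 child(ren)
  node 41: 1 child(ren)
  node 35: 1 child(ren)
  node 40: 0 child(ren)
  node 46: 0 child(ren)
Matching nodes: [7, 40, 46]
Count of leaf nodes: 3


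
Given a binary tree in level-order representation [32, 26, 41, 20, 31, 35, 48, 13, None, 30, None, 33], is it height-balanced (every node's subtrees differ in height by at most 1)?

Tree (level-order array): [32, 26, 41, 20, 31, 35, 48, 13, None, 30, None, 33]
Definition: a tree is height-balanced if, at every node, |h(left) - h(right)| <= 1 (empty subtree has height -1).
Bottom-up per-node check:
  node 13: h_left=-1, h_right=-1, diff=0 [OK], height=0
  node 20: h_left=0, h_right=-1, diff=1 [OK], height=1
  node 30: h_left=-1, h_right=-1, diff=0 [OK], height=0
  node 31: h_left=0, h_right=-1, diff=1 [OK], height=1
  node 26: h_left=1, h_right=1, diff=0 [OK], height=2
  node 33: h_left=-1, h_right=-1, diff=0 [OK], height=0
  node 35: h_left=0, h_right=-1, diff=1 [OK], height=1
  node 48: h_left=-1, h_right=-1, diff=0 [OK], height=0
  node 41: h_left=1, h_right=0, diff=1 [OK], height=2
  node 32: h_left=2, h_right=2, diff=0 [OK], height=3
All nodes satisfy the balance condition.
Result: Balanced


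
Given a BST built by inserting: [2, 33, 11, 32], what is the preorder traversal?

Tree insertion order: [2, 33, 11, 32]
Tree (level-order array): [2, None, 33, 11, None, None, 32]
Preorder traversal: [2, 33, 11, 32]


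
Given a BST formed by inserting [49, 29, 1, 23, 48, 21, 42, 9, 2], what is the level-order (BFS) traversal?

Tree insertion order: [49, 29, 1, 23, 48, 21, 42, 9, 2]
Tree (level-order array): [49, 29, None, 1, 48, None, 23, 42, None, 21, None, None, None, 9, None, 2]
BFS from the root, enqueuing left then right child of each popped node:
  queue [49] -> pop 49, enqueue [29], visited so far: [49]
  queue [29] -> pop 29, enqueue [1, 48], visited so far: [49, 29]
  queue [1, 48] -> pop 1, enqueue [23], visited so far: [49, 29, 1]
  queue [48, 23] -> pop 48, enqueue [42], visited so far: [49, 29, 1, 48]
  queue [23, 42] -> pop 23, enqueue [21], visited so far: [49, 29, 1, 48, 23]
  queue [42, 21] -> pop 42, enqueue [none], visited so far: [49, 29, 1, 48, 23, 42]
  queue [21] -> pop 21, enqueue [9], visited so far: [49, 29, 1, 48, 23, 42, 21]
  queue [9] -> pop 9, enqueue [2], visited so far: [49, 29, 1, 48, 23, 42, 21, 9]
  queue [2] -> pop 2, enqueue [none], visited so far: [49, 29, 1, 48, 23, 42, 21, 9, 2]
Result: [49, 29, 1, 48, 23, 42, 21, 9, 2]


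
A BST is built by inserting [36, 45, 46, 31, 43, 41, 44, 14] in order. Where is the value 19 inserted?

Starting tree (level order): [36, 31, 45, 14, None, 43, 46, None, None, 41, 44]
Insertion path: 36 -> 31 -> 14
Result: insert 19 as right child of 14
Final tree (level order): [36, 31, 45, 14, None, 43, 46, None, 19, 41, 44]


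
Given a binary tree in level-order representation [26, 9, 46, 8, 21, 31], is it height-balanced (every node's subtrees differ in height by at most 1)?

Tree (level-order array): [26, 9, 46, 8, 21, 31]
Definition: a tree is height-balanced if, at every node, |h(left) - h(right)| <= 1 (empty subtree has height -1).
Bottom-up per-node check:
  node 8: h_left=-1, h_right=-1, diff=0 [OK], height=0
  node 21: h_left=-1, h_right=-1, diff=0 [OK], height=0
  node 9: h_left=0, h_right=0, diff=0 [OK], height=1
  node 31: h_left=-1, h_right=-1, diff=0 [OK], height=0
  node 46: h_left=0, h_right=-1, diff=1 [OK], height=1
  node 26: h_left=1, h_right=1, diff=0 [OK], height=2
All nodes satisfy the balance condition.
Result: Balanced


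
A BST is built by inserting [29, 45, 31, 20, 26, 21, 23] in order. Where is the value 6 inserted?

Starting tree (level order): [29, 20, 45, None, 26, 31, None, 21, None, None, None, None, 23]
Insertion path: 29 -> 20
Result: insert 6 as left child of 20
Final tree (level order): [29, 20, 45, 6, 26, 31, None, None, None, 21, None, None, None, None, 23]


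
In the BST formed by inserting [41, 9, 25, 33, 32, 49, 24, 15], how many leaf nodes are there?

Tree built from: [41, 9, 25, 33, 32, 49, 24, 15]
Tree (level-order array): [41, 9, 49, None, 25, None, None, 24, 33, 15, None, 32]
Rule: A leaf has 0 children.
Per-node child counts:
  node 41: 2 child(ren)
  node 9: 1 child(ren)
  node 25: 2 child(ren)
  node 24: 1 child(ren)
  node 15: 0 child(ren)
  node 33: 1 child(ren)
  node 32: 0 child(ren)
  node 49: 0 child(ren)
Matching nodes: [15, 32, 49]
Count of leaf nodes: 3


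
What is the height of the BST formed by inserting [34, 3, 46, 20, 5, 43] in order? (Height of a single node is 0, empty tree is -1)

Insertion order: [34, 3, 46, 20, 5, 43]
Tree (level-order array): [34, 3, 46, None, 20, 43, None, 5]
Compute height bottom-up (empty subtree = -1):
  height(5) = 1 + max(-1, -1) = 0
  height(20) = 1 + max(0, -1) = 1
  height(3) = 1 + max(-1, 1) = 2
  height(43) = 1 + max(-1, -1) = 0
  height(46) = 1 + max(0, -1) = 1
  height(34) = 1 + max(2, 1) = 3
Height = 3


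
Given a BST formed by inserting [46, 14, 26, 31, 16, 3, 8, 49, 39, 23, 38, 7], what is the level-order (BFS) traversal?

Tree insertion order: [46, 14, 26, 31, 16, 3, 8, 49, 39, 23, 38, 7]
Tree (level-order array): [46, 14, 49, 3, 26, None, None, None, 8, 16, 31, 7, None, None, 23, None, 39, None, None, None, None, 38]
BFS from the root, enqueuing left then right child of each popped node:
  queue [46] -> pop 46, enqueue [14, 49], visited so far: [46]
  queue [14, 49] -> pop 14, enqueue [3, 26], visited so far: [46, 14]
  queue [49, 3, 26] -> pop 49, enqueue [none], visited so far: [46, 14, 49]
  queue [3, 26] -> pop 3, enqueue [8], visited so far: [46, 14, 49, 3]
  queue [26, 8] -> pop 26, enqueue [16, 31], visited so far: [46, 14, 49, 3, 26]
  queue [8, 16, 31] -> pop 8, enqueue [7], visited so far: [46, 14, 49, 3, 26, 8]
  queue [16, 31, 7] -> pop 16, enqueue [23], visited so far: [46, 14, 49, 3, 26, 8, 16]
  queue [31, 7, 23] -> pop 31, enqueue [39], visited so far: [46, 14, 49, 3, 26, 8, 16, 31]
  queue [7, 23, 39] -> pop 7, enqueue [none], visited so far: [46, 14, 49, 3, 26, 8, 16, 31, 7]
  queue [23, 39] -> pop 23, enqueue [none], visited so far: [46, 14, 49, 3, 26, 8, 16, 31, 7, 23]
  queue [39] -> pop 39, enqueue [38], visited so far: [46, 14, 49, 3, 26, 8, 16, 31, 7, 23, 39]
  queue [38] -> pop 38, enqueue [none], visited so far: [46, 14, 49, 3, 26, 8, 16, 31, 7, 23, 39, 38]
Result: [46, 14, 49, 3, 26, 8, 16, 31, 7, 23, 39, 38]


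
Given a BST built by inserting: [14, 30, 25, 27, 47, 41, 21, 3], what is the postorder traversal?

Tree insertion order: [14, 30, 25, 27, 47, 41, 21, 3]
Tree (level-order array): [14, 3, 30, None, None, 25, 47, 21, 27, 41]
Postorder traversal: [3, 21, 27, 25, 41, 47, 30, 14]


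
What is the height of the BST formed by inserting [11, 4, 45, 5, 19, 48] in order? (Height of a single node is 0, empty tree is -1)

Insertion order: [11, 4, 45, 5, 19, 48]
Tree (level-order array): [11, 4, 45, None, 5, 19, 48]
Compute height bottom-up (empty subtree = -1):
  height(5) = 1 + max(-1, -1) = 0
  height(4) = 1 + max(-1, 0) = 1
  height(19) = 1 + max(-1, -1) = 0
  height(48) = 1 + max(-1, -1) = 0
  height(45) = 1 + max(0, 0) = 1
  height(11) = 1 + max(1, 1) = 2
Height = 2


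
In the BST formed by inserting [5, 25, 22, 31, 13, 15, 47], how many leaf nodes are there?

Tree built from: [5, 25, 22, 31, 13, 15, 47]
Tree (level-order array): [5, None, 25, 22, 31, 13, None, None, 47, None, 15]
Rule: A leaf has 0 children.
Per-node child counts:
  node 5: 1 child(ren)
  node 25: 2 child(ren)
  node 22: 1 child(ren)
  node 13: 1 child(ren)
  node 15: 0 child(ren)
  node 31: 1 child(ren)
  node 47: 0 child(ren)
Matching nodes: [15, 47]
Count of leaf nodes: 2


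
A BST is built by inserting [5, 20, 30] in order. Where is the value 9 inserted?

Starting tree (level order): [5, None, 20, None, 30]
Insertion path: 5 -> 20
Result: insert 9 as left child of 20
Final tree (level order): [5, None, 20, 9, 30]


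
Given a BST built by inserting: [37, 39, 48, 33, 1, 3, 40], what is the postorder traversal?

Tree insertion order: [37, 39, 48, 33, 1, 3, 40]
Tree (level-order array): [37, 33, 39, 1, None, None, 48, None, 3, 40]
Postorder traversal: [3, 1, 33, 40, 48, 39, 37]


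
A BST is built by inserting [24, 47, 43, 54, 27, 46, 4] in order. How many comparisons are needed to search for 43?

Search path for 43: 24 -> 47 -> 43
Found: True
Comparisons: 3


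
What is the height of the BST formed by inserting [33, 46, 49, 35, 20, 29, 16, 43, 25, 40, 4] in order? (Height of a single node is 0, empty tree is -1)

Insertion order: [33, 46, 49, 35, 20, 29, 16, 43, 25, 40, 4]
Tree (level-order array): [33, 20, 46, 16, 29, 35, 49, 4, None, 25, None, None, 43, None, None, None, None, None, None, 40]
Compute height bottom-up (empty subtree = -1):
  height(4) = 1 + max(-1, -1) = 0
  height(16) = 1 + max(0, -1) = 1
  height(25) = 1 + max(-1, -1) = 0
  height(29) = 1 + max(0, -1) = 1
  height(20) = 1 + max(1, 1) = 2
  height(40) = 1 + max(-1, -1) = 0
  height(43) = 1 + max(0, -1) = 1
  height(35) = 1 + max(-1, 1) = 2
  height(49) = 1 + max(-1, -1) = 0
  height(46) = 1 + max(2, 0) = 3
  height(33) = 1 + max(2, 3) = 4
Height = 4


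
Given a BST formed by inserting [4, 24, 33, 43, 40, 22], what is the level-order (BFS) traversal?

Tree insertion order: [4, 24, 33, 43, 40, 22]
Tree (level-order array): [4, None, 24, 22, 33, None, None, None, 43, 40]
BFS from the root, enqueuing left then right child of each popped node:
  queue [4] -> pop 4, enqueue [24], visited so far: [4]
  queue [24] -> pop 24, enqueue [22, 33], visited so far: [4, 24]
  queue [22, 33] -> pop 22, enqueue [none], visited so far: [4, 24, 22]
  queue [33] -> pop 33, enqueue [43], visited so far: [4, 24, 22, 33]
  queue [43] -> pop 43, enqueue [40], visited so far: [4, 24, 22, 33, 43]
  queue [40] -> pop 40, enqueue [none], visited so far: [4, 24, 22, 33, 43, 40]
Result: [4, 24, 22, 33, 43, 40]


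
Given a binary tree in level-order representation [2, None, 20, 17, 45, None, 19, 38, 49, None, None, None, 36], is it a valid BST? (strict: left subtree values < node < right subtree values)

Level-order array: [2, None, 20, 17, 45, None, 19, 38, 49, None, None, None, 36]
Validate using subtree bounds (lo, hi): at each node, require lo < value < hi,
then recurse left with hi=value and right with lo=value.
Preorder trace (stopping at first violation):
  at node 2 with bounds (-inf, +inf): OK
  at node 20 with bounds (2, +inf): OK
  at node 17 with bounds (2, 20): OK
  at node 19 with bounds (17, 20): OK
  at node 45 with bounds (20, +inf): OK
  at node 38 with bounds (20, 45): OK
  at node 36 with bounds (38, 45): VIOLATION
Node 36 violates its bound: not (38 < 36 < 45).
Result: Not a valid BST


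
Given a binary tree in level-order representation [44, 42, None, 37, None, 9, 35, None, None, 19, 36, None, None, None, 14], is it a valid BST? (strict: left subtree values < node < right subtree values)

Level-order array: [44, 42, None, 37, None, 9, 35, None, None, 19, 36, None, None, None, 14]
Validate using subtree bounds (lo, hi): at each node, require lo < value < hi,
then recurse left with hi=value and right with lo=value.
Preorder trace (stopping at first violation):
  at node 44 with bounds (-inf, +inf): OK
  at node 42 with bounds (-inf, 44): OK
  at node 37 with bounds (-inf, 42): OK
  at node 9 with bounds (-inf, 37): OK
  at node 35 with bounds (37, 42): VIOLATION
Node 35 violates its bound: not (37 < 35 < 42).
Result: Not a valid BST


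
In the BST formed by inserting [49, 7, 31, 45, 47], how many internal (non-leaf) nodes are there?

Tree built from: [49, 7, 31, 45, 47]
Tree (level-order array): [49, 7, None, None, 31, None, 45, None, 47]
Rule: An internal node has at least one child.
Per-node child counts:
  node 49: 1 child(ren)
  node 7: 1 child(ren)
  node 31: 1 child(ren)
  node 45: 1 child(ren)
  node 47: 0 child(ren)
Matching nodes: [49, 7, 31, 45]
Count of internal (non-leaf) nodes: 4


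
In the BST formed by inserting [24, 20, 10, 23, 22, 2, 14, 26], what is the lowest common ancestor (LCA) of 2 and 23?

Tree insertion order: [24, 20, 10, 23, 22, 2, 14, 26]
Tree (level-order array): [24, 20, 26, 10, 23, None, None, 2, 14, 22]
In a BST, the LCA of p=2, q=23 is the first node v on the
root-to-leaf path with p <= v <= q (go left if both < v, right if both > v).
Walk from root:
  at 24: both 2 and 23 < 24, go left
  at 20: 2 <= 20 <= 23, this is the LCA
LCA = 20


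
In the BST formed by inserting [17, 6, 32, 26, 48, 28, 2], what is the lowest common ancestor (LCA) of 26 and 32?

Tree insertion order: [17, 6, 32, 26, 48, 28, 2]
Tree (level-order array): [17, 6, 32, 2, None, 26, 48, None, None, None, 28]
In a BST, the LCA of p=26, q=32 is the first node v on the
root-to-leaf path with p <= v <= q (go left if both < v, right if both > v).
Walk from root:
  at 17: both 26 and 32 > 17, go right
  at 32: 26 <= 32 <= 32, this is the LCA
LCA = 32


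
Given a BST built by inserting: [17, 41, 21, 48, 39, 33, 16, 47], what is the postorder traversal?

Tree insertion order: [17, 41, 21, 48, 39, 33, 16, 47]
Tree (level-order array): [17, 16, 41, None, None, 21, 48, None, 39, 47, None, 33]
Postorder traversal: [16, 33, 39, 21, 47, 48, 41, 17]


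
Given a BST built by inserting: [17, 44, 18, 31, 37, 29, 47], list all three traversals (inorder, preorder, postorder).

Tree insertion order: [17, 44, 18, 31, 37, 29, 47]
Tree (level-order array): [17, None, 44, 18, 47, None, 31, None, None, 29, 37]
Inorder (L, root, R): [17, 18, 29, 31, 37, 44, 47]
Preorder (root, L, R): [17, 44, 18, 31, 29, 37, 47]
Postorder (L, R, root): [29, 37, 31, 18, 47, 44, 17]


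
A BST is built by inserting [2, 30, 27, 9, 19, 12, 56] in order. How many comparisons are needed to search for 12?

Search path for 12: 2 -> 30 -> 27 -> 9 -> 19 -> 12
Found: True
Comparisons: 6


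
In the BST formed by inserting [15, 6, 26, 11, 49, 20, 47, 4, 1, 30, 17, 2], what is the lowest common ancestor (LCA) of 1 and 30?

Tree insertion order: [15, 6, 26, 11, 49, 20, 47, 4, 1, 30, 17, 2]
Tree (level-order array): [15, 6, 26, 4, 11, 20, 49, 1, None, None, None, 17, None, 47, None, None, 2, None, None, 30]
In a BST, the LCA of p=1, q=30 is the first node v on the
root-to-leaf path with p <= v <= q (go left if both < v, right if both > v).
Walk from root:
  at 15: 1 <= 15 <= 30, this is the LCA
LCA = 15


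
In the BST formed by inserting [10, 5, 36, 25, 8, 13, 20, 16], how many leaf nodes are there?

Tree built from: [10, 5, 36, 25, 8, 13, 20, 16]
Tree (level-order array): [10, 5, 36, None, 8, 25, None, None, None, 13, None, None, 20, 16]
Rule: A leaf has 0 children.
Per-node child counts:
  node 10: 2 child(ren)
  node 5: 1 child(ren)
  node 8: 0 child(ren)
  node 36: 1 child(ren)
  node 25: 1 child(ren)
  node 13: 1 child(ren)
  node 20: 1 child(ren)
  node 16: 0 child(ren)
Matching nodes: [8, 16]
Count of leaf nodes: 2


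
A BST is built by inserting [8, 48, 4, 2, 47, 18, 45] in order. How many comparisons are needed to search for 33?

Search path for 33: 8 -> 48 -> 47 -> 18 -> 45
Found: False
Comparisons: 5


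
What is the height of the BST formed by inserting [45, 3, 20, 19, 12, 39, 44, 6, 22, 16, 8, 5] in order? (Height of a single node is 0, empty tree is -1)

Insertion order: [45, 3, 20, 19, 12, 39, 44, 6, 22, 16, 8, 5]
Tree (level-order array): [45, 3, None, None, 20, 19, 39, 12, None, 22, 44, 6, 16, None, None, None, None, 5, 8]
Compute height bottom-up (empty subtree = -1):
  height(5) = 1 + max(-1, -1) = 0
  height(8) = 1 + max(-1, -1) = 0
  height(6) = 1 + max(0, 0) = 1
  height(16) = 1 + max(-1, -1) = 0
  height(12) = 1 + max(1, 0) = 2
  height(19) = 1 + max(2, -1) = 3
  height(22) = 1 + max(-1, -1) = 0
  height(44) = 1 + max(-1, -1) = 0
  height(39) = 1 + max(0, 0) = 1
  height(20) = 1 + max(3, 1) = 4
  height(3) = 1 + max(-1, 4) = 5
  height(45) = 1 + max(5, -1) = 6
Height = 6


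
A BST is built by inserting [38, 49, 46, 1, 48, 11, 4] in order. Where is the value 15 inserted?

Starting tree (level order): [38, 1, 49, None, 11, 46, None, 4, None, None, 48]
Insertion path: 38 -> 1 -> 11
Result: insert 15 as right child of 11
Final tree (level order): [38, 1, 49, None, 11, 46, None, 4, 15, None, 48]


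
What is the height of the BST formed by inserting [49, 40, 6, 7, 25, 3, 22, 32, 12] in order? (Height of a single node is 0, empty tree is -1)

Insertion order: [49, 40, 6, 7, 25, 3, 22, 32, 12]
Tree (level-order array): [49, 40, None, 6, None, 3, 7, None, None, None, 25, 22, 32, 12]
Compute height bottom-up (empty subtree = -1):
  height(3) = 1 + max(-1, -1) = 0
  height(12) = 1 + max(-1, -1) = 0
  height(22) = 1 + max(0, -1) = 1
  height(32) = 1 + max(-1, -1) = 0
  height(25) = 1 + max(1, 0) = 2
  height(7) = 1 + max(-1, 2) = 3
  height(6) = 1 + max(0, 3) = 4
  height(40) = 1 + max(4, -1) = 5
  height(49) = 1 + max(5, -1) = 6
Height = 6


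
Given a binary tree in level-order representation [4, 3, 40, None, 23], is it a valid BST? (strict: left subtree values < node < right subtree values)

Level-order array: [4, 3, 40, None, 23]
Validate using subtree bounds (lo, hi): at each node, require lo < value < hi,
then recurse left with hi=value and right with lo=value.
Preorder trace (stopping at first violation):
  at node 4 with bounds (-inf, +inf): OK
  at node 3 with bounds (-inf, 4): OK
  at node 23 with bounds (3, 4): VIOLATION
Node 23 violates its bound: not (3 < 23 < 4).
Result: Not a valid BST
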